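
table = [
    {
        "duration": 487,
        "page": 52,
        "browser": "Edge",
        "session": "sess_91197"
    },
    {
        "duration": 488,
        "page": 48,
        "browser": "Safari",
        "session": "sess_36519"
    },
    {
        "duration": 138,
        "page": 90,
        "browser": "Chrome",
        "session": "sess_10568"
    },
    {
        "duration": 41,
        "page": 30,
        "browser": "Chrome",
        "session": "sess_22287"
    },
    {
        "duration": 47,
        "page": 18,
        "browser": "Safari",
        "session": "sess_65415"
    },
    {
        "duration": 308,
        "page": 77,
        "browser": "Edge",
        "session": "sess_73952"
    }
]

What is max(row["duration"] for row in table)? 488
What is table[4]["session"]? "sess_65415"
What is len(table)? 6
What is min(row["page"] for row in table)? 18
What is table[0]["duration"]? 487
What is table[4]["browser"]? "Safari"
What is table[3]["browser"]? "Chrome"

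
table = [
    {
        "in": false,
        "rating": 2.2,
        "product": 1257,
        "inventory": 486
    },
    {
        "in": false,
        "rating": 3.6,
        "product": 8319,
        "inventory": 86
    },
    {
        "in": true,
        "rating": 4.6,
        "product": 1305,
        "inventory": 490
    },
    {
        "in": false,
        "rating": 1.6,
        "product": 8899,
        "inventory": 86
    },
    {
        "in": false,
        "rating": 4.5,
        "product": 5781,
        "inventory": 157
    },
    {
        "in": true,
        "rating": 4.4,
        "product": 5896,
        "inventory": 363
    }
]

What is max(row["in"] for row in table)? True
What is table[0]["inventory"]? 486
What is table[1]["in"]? False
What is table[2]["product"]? 1305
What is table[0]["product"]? 1257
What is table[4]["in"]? False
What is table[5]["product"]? 5896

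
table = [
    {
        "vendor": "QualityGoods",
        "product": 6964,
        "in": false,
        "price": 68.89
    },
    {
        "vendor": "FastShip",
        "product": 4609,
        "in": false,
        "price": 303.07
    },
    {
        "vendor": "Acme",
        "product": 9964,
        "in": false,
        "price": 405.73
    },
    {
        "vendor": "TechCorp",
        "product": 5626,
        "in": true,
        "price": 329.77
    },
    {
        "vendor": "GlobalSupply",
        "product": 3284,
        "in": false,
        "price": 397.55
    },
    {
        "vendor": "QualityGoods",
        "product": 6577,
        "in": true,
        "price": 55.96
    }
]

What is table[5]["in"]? True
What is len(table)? 6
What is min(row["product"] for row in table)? 3284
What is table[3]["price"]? 329.77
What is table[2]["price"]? 405.73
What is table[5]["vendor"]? "QualityGoods"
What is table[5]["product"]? 6577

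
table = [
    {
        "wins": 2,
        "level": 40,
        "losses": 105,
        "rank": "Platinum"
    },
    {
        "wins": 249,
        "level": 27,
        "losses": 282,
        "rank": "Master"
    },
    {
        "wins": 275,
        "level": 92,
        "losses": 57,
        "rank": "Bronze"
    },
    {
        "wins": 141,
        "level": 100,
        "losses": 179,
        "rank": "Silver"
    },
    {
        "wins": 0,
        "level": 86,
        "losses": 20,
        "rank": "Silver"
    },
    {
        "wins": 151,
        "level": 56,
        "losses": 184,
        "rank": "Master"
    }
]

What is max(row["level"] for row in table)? 100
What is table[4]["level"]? 86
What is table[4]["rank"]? "Silver"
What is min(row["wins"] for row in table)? 0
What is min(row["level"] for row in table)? 27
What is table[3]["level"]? 100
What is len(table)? 6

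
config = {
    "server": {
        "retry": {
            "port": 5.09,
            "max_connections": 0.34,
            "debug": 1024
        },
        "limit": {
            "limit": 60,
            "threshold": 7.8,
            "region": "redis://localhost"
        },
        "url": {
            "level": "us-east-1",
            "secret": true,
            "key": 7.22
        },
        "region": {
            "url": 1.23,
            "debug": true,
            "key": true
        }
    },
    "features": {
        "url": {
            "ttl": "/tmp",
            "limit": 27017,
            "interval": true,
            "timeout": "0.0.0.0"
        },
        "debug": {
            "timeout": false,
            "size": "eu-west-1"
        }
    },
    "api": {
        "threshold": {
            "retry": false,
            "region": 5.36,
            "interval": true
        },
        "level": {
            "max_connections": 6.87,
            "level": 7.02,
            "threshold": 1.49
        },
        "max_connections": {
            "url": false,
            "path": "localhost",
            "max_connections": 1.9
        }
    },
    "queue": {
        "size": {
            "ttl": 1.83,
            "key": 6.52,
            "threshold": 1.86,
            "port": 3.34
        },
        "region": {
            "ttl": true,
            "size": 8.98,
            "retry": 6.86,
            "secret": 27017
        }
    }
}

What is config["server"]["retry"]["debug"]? 1024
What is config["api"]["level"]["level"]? 7.02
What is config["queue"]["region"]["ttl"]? True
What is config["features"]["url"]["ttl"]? "/tmp"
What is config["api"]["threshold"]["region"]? 5.36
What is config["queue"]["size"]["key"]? 6.52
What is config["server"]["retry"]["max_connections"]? 0.34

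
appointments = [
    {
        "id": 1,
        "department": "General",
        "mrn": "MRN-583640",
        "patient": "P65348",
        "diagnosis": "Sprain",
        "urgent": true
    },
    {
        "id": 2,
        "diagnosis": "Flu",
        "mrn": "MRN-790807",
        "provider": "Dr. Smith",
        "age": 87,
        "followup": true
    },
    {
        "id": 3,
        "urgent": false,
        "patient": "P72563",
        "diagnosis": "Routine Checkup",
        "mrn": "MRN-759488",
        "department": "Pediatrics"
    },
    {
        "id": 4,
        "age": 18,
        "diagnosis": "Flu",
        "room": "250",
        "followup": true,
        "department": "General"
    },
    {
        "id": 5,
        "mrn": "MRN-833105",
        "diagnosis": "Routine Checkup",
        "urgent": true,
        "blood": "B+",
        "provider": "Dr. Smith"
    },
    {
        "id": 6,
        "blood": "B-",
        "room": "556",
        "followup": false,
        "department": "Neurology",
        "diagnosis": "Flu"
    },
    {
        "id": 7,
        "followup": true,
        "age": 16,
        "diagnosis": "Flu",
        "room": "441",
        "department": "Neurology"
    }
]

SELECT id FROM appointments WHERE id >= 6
[6, 7]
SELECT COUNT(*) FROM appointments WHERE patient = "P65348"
1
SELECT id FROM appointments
[1, 2, 3, 4, 5, 6, 7]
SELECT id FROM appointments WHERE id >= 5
[5, 6, 7]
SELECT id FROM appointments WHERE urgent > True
[]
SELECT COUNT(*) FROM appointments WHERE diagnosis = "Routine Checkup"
2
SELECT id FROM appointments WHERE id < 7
[1, 2, 3, 4, 5, 6]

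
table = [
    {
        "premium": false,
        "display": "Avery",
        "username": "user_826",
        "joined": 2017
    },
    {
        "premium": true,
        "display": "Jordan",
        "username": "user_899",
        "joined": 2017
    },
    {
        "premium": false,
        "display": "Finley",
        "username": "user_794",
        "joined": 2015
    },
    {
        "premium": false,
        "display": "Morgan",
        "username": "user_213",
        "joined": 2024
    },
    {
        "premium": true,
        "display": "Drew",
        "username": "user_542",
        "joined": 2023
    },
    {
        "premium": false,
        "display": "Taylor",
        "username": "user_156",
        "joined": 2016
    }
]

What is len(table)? 6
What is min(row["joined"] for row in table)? 2015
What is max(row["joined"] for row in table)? 2024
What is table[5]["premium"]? False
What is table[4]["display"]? "Drew"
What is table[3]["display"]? "Morgan"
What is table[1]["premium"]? True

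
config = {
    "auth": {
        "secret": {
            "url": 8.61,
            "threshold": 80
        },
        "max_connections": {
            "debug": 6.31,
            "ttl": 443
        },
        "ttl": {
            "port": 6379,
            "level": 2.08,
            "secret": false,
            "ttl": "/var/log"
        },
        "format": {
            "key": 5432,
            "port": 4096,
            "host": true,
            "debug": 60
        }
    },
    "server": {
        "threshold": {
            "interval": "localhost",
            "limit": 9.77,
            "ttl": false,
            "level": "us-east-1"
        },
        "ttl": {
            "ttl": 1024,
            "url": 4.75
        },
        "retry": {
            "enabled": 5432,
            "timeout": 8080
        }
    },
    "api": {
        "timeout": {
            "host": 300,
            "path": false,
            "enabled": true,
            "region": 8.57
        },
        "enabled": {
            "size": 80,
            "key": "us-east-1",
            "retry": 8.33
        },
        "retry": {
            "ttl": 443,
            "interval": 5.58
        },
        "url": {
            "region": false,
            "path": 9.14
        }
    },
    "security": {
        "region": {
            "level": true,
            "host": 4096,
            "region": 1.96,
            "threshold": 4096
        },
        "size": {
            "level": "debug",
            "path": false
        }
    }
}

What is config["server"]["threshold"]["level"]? "us-east-1"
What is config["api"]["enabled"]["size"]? 80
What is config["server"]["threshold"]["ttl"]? False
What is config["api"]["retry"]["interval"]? 5.58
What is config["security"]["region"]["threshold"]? 4096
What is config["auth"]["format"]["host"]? True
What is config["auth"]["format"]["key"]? 5432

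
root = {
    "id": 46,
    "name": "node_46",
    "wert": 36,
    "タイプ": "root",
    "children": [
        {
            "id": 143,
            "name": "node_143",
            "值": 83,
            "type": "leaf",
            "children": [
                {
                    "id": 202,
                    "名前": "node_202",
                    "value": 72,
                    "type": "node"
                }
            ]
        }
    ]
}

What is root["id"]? 46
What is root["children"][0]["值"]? 83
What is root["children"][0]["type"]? "leaf"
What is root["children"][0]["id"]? 143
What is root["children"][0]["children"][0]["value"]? 72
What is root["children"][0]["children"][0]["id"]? 202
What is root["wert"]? 36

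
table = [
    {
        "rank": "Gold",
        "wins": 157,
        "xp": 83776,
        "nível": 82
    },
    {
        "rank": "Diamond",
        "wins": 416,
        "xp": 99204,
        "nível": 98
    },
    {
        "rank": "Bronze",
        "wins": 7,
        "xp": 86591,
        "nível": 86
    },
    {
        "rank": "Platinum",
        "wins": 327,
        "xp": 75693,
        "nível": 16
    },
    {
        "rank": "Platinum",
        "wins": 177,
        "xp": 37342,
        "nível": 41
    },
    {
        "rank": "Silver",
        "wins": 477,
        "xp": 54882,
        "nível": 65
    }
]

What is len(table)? 6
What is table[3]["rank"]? "Platinum"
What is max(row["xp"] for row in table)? 99204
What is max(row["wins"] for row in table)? 477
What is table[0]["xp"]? 83776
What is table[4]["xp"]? 37342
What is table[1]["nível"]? 98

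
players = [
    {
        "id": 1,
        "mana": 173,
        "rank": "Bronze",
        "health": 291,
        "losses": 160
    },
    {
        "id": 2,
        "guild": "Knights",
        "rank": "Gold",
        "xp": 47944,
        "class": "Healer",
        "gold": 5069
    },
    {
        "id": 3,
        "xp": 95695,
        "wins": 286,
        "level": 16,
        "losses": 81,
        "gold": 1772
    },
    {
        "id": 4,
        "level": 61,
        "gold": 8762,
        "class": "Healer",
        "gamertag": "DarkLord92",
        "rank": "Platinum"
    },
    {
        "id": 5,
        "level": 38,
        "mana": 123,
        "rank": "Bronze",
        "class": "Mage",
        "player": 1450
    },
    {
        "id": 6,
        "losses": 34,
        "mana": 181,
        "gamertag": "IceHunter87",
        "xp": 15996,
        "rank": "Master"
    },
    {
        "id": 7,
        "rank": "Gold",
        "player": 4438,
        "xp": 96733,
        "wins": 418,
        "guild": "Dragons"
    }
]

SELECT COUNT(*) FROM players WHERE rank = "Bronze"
2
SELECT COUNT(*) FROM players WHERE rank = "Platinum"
1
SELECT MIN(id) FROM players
1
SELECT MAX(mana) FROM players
181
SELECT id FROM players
[1, 2, 3, 4, 5, 6, 7]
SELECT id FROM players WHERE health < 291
[]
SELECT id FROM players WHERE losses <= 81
[3, 6]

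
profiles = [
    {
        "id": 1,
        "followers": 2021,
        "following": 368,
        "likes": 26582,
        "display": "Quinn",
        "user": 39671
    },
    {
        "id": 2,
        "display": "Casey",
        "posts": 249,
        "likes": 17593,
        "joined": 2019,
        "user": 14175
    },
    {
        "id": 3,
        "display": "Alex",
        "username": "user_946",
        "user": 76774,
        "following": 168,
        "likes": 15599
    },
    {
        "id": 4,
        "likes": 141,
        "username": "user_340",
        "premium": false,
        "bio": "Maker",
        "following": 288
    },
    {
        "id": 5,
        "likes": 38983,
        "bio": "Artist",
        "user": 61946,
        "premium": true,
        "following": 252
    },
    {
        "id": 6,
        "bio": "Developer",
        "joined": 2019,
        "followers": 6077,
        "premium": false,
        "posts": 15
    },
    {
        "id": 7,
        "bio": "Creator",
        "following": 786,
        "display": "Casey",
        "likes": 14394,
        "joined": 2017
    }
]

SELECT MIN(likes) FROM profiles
141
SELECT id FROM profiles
[1, 2, 3, 4, 5, 6, 7]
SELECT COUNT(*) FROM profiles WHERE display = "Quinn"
1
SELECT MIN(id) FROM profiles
1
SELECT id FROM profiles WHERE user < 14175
[]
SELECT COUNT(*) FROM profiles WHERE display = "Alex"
1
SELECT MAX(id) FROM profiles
7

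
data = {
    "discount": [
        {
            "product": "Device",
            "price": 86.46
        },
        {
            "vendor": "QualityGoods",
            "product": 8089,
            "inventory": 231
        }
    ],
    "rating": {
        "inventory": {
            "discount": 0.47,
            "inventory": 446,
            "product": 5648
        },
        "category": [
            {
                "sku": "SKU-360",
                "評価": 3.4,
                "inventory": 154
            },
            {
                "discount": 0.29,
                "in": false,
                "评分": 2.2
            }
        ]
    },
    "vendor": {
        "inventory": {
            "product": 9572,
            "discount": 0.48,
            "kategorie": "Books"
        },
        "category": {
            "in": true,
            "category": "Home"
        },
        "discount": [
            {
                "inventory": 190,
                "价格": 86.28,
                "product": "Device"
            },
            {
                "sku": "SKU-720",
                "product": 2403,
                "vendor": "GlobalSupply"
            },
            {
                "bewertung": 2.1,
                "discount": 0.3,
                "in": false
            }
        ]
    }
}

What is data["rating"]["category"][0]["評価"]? 3.4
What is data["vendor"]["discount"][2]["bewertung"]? 2.1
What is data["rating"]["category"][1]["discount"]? 0.29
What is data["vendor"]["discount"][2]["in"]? False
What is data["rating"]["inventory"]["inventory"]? 446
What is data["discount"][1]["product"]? 8089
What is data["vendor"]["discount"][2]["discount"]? 0.3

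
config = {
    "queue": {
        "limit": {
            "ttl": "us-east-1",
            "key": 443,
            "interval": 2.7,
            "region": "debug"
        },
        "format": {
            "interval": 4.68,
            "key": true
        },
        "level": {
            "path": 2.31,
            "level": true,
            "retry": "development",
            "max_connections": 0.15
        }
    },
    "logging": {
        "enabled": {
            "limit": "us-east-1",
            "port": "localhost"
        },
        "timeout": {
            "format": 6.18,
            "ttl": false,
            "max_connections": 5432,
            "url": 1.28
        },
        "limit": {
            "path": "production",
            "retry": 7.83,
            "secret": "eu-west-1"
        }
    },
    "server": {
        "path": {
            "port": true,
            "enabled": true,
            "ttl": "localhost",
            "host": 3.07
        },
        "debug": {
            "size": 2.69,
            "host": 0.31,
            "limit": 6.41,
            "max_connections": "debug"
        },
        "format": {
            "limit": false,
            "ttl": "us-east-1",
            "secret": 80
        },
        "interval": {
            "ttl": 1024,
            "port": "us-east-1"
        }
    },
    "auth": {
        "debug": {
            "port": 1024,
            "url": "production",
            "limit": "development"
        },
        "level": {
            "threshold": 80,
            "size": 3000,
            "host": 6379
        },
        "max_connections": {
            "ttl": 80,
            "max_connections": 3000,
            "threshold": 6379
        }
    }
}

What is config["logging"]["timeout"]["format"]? 6.18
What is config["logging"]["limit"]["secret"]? "eu-west-1"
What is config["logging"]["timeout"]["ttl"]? False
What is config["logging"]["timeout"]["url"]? 1.28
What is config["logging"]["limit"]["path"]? "production"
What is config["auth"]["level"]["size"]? 3000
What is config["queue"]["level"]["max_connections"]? 0.15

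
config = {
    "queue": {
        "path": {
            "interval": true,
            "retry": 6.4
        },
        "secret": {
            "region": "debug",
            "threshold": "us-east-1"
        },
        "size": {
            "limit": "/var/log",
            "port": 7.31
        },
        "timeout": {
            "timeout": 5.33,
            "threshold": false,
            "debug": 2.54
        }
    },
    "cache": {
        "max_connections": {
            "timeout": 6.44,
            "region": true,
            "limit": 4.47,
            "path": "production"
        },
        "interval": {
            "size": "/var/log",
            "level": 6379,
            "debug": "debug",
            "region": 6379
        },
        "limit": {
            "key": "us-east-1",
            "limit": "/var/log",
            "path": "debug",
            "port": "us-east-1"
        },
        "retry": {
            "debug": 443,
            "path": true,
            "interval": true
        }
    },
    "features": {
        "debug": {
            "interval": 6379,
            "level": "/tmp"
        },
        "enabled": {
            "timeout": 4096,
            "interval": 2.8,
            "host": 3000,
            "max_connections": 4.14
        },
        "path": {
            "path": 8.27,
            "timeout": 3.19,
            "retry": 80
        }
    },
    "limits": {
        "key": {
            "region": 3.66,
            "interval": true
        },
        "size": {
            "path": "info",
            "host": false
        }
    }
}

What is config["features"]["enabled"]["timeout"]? 4096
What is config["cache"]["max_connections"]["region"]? True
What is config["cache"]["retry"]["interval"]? True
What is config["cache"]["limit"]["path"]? "debug"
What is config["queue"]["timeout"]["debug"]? 2.54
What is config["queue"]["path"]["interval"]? True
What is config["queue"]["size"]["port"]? 7.31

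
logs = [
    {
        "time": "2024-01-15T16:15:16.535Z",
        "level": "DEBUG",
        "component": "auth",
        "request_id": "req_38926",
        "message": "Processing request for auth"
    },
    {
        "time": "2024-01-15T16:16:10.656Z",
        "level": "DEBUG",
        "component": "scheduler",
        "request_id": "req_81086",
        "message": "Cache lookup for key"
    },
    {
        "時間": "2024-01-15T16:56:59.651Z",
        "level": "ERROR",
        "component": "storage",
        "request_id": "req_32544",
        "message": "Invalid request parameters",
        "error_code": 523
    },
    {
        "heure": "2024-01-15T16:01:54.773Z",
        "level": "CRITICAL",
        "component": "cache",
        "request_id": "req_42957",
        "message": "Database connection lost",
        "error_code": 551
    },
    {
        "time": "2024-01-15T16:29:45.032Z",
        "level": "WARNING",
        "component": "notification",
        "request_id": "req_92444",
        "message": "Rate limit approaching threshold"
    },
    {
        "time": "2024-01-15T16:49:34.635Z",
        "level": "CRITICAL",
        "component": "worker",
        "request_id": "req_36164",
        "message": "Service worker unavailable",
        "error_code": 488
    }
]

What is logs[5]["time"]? "2024-01-15T16:49:34.635Z"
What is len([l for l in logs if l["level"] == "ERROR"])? 1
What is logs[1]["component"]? "scheduler"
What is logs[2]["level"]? "ERROR"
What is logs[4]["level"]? "WARNING"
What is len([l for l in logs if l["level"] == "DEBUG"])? 2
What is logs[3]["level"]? "CRITICAL"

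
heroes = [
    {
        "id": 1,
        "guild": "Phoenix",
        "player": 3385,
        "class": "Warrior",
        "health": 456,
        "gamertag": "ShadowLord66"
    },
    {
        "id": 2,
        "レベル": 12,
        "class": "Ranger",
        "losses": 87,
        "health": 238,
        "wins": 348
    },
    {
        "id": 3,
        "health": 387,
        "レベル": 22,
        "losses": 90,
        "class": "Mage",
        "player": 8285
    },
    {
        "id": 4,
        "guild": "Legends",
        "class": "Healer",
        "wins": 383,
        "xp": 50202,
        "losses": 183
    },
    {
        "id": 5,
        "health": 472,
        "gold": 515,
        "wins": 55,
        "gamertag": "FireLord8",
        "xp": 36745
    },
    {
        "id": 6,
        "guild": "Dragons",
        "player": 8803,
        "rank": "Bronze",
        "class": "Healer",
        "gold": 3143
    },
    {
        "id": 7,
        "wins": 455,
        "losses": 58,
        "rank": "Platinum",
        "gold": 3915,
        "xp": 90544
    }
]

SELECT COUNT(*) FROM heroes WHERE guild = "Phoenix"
1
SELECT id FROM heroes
[1, 2, 3, 4, 5, 6, 7]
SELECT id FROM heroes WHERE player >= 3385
[1, 3, 6]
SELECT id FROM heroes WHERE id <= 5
[1, 2, 3, 4, 5]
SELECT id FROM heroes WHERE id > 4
[5, 6, 7]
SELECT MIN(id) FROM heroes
1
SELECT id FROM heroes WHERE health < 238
[]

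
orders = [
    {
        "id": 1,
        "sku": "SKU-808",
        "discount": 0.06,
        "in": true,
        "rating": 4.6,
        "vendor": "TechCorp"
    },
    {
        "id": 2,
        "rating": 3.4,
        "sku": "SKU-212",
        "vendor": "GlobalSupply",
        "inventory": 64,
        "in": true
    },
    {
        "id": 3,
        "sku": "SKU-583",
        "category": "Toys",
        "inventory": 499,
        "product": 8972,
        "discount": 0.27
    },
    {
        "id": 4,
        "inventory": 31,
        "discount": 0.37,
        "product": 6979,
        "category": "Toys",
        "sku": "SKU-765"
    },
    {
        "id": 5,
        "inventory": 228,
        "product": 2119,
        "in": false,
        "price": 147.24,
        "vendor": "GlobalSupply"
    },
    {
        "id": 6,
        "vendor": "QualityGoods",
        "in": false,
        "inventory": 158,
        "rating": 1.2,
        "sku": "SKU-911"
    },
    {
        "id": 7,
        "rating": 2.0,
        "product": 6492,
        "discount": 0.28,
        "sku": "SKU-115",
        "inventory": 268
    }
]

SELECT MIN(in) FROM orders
False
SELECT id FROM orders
[1, 2, 3, 4, 5, 6, 7]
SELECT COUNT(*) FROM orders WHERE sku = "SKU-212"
1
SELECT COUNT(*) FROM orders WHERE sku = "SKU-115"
1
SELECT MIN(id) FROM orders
1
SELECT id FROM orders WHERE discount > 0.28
[4]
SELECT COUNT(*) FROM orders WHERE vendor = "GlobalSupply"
2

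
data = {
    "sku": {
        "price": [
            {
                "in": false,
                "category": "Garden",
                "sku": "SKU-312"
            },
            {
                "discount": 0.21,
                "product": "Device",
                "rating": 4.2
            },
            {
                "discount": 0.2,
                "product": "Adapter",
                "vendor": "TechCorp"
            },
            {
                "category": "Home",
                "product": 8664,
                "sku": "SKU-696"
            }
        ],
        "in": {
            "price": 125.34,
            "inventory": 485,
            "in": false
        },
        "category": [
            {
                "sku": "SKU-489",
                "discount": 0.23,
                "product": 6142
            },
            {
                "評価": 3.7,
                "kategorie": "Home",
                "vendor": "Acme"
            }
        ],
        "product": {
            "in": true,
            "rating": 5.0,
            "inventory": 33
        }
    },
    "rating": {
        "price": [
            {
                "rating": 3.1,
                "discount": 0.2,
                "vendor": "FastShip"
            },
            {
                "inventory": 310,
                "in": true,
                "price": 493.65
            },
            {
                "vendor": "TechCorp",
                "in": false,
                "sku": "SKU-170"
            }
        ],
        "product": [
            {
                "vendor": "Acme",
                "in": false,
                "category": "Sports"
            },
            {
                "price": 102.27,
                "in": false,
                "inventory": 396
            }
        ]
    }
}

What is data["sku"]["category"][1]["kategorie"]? "Home"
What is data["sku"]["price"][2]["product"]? "Adapter"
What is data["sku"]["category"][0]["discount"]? 0.23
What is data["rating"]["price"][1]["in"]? True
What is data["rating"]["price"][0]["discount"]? 0.2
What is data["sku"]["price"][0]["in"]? False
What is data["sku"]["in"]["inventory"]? 485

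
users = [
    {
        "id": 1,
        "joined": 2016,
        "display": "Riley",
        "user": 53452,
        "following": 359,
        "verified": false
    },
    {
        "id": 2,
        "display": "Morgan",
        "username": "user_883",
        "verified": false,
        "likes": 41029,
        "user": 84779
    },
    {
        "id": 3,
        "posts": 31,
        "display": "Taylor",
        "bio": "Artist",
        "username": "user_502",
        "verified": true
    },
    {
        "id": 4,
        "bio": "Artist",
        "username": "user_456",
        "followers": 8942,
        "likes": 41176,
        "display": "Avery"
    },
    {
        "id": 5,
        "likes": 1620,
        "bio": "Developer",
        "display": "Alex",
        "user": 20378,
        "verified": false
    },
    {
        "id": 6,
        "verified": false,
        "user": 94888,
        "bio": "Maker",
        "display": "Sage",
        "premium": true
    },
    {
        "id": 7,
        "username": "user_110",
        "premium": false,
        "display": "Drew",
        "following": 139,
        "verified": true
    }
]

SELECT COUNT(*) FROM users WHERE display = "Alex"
1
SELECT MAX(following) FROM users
359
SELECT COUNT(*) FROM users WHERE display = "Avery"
1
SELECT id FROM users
[1, 2, 3, 4, 5, 6, 7]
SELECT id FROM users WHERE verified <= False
[1, 2, 5, 6]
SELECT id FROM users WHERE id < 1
[]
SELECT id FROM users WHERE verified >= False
[1, 2, 3, 5, 6, 7]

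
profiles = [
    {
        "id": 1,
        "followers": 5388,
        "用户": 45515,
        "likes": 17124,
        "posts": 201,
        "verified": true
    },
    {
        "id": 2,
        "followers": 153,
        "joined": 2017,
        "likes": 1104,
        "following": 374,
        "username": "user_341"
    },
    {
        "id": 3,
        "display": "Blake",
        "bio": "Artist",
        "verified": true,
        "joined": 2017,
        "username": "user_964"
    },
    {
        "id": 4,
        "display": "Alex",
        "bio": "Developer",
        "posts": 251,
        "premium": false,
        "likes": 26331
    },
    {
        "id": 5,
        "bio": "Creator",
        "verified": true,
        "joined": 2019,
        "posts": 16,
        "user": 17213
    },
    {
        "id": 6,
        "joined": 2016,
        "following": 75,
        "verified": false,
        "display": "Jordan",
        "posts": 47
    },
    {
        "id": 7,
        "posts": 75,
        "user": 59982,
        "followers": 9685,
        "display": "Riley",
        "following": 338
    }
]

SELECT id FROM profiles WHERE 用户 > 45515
[]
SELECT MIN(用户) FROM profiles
45515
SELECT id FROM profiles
[1, 2, 3, 4, 5, 6, 7]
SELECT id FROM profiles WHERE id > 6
[7]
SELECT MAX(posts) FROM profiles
251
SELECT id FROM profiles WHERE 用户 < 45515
[]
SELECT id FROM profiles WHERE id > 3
[4, 5, 6, 7]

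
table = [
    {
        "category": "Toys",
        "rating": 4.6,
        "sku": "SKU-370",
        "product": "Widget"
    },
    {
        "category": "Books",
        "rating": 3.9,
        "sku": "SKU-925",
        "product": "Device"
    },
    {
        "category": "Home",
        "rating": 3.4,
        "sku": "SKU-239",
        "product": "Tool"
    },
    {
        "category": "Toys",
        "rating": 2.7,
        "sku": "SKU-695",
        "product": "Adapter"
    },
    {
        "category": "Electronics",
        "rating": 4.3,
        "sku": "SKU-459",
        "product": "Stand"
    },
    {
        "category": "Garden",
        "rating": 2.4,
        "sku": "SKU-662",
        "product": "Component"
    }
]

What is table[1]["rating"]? 3.9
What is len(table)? 6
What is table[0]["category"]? "Toys"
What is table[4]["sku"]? "SKU-459"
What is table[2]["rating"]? 3.4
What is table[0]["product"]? "Widget"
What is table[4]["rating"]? 4.3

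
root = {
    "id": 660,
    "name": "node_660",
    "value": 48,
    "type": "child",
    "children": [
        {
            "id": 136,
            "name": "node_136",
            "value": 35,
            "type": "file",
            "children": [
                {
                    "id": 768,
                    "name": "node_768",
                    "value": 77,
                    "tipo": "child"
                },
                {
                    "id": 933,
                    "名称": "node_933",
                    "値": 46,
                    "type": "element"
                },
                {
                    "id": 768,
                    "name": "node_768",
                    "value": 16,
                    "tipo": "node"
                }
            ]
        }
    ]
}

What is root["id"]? 660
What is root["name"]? "node_660"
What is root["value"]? 48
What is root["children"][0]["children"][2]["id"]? 768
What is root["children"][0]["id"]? 136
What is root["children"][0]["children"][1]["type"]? "element"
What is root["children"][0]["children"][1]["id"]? 933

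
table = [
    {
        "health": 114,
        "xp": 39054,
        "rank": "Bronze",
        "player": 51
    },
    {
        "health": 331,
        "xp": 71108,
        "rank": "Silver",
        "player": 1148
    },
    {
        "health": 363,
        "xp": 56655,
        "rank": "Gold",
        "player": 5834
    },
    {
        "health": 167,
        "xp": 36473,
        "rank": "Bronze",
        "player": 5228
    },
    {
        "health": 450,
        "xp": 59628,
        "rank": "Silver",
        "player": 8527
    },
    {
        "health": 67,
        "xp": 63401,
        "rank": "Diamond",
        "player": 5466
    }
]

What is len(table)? 6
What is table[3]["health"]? 167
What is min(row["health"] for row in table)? 67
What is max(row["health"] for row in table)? 450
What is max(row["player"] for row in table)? 8527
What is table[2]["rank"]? "Gold"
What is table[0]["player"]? 51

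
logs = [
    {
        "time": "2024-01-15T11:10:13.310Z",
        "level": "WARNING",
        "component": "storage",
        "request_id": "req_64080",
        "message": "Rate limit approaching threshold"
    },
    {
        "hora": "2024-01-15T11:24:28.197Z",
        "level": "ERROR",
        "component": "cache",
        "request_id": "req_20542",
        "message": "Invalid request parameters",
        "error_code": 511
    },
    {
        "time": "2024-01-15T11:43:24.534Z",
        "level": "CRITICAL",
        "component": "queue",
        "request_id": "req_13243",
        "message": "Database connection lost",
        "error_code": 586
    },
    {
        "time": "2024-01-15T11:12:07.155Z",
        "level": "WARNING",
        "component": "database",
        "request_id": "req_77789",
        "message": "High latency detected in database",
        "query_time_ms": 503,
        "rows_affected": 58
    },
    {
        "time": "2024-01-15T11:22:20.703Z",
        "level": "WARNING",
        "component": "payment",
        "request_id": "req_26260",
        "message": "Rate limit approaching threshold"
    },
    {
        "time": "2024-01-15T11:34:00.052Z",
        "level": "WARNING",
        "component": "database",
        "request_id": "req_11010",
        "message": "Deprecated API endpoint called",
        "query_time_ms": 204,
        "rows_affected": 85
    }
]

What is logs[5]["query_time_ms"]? 204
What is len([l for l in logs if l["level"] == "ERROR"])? 1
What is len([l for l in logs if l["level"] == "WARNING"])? 4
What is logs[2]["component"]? "queue"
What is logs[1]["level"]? "ERROR"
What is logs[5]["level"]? "WARNING"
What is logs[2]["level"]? "CRITICAL"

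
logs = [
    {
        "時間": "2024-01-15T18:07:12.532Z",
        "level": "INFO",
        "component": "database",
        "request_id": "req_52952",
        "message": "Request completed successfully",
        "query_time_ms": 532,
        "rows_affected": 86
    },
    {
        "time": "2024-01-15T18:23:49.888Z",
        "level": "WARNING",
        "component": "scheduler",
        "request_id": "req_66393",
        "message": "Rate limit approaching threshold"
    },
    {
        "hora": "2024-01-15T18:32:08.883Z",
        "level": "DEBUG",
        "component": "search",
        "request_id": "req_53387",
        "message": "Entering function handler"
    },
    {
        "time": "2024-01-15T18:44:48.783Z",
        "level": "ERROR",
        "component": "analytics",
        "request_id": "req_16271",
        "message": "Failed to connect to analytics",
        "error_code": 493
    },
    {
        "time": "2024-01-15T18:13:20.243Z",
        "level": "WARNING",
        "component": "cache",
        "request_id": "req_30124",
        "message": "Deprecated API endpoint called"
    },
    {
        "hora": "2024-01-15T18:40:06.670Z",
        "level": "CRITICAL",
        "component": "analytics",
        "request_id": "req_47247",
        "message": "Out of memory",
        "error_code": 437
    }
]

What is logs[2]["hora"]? "2024-01-15T18:32:08.883Z"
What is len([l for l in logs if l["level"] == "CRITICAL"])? 1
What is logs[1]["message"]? "Rate limit approaching threshold"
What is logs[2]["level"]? "DEBUG"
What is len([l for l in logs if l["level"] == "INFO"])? 1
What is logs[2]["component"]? "search"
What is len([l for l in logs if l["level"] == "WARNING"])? 2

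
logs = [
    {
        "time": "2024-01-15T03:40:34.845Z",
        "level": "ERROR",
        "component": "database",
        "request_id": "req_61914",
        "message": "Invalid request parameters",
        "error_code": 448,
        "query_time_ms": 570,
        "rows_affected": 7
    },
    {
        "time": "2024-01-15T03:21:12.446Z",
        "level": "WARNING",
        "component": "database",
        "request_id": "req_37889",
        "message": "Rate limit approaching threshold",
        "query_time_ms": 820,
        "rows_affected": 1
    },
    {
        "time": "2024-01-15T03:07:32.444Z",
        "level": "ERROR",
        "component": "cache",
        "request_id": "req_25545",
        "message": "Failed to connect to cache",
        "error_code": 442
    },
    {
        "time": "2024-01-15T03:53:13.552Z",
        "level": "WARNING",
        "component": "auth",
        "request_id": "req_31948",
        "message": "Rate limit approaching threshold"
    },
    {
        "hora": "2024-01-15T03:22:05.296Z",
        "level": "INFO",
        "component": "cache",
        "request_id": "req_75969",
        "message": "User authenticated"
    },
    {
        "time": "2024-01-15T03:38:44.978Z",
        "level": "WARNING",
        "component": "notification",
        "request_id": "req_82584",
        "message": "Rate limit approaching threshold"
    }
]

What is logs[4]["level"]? "INFO"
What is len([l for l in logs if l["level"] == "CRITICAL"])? 0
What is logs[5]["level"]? "WARNING"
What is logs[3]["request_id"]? "req_31948"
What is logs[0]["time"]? "2024-01-15T03:40:34.845Z"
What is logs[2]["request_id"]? "req_25545"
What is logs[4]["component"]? "cache"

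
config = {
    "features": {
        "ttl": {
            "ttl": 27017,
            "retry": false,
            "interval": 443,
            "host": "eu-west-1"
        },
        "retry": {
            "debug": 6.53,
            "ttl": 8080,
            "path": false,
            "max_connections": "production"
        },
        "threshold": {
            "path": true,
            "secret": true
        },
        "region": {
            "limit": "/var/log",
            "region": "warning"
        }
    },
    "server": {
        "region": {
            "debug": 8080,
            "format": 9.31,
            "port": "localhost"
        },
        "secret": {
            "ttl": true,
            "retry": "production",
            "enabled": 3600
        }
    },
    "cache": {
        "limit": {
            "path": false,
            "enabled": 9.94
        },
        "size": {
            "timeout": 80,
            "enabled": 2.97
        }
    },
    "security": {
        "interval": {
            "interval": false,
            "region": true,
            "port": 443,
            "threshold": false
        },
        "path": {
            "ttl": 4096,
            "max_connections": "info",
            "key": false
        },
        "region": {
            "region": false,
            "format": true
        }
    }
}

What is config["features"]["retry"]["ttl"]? 8080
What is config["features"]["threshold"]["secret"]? True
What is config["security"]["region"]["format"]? True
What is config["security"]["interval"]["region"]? True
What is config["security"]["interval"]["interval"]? False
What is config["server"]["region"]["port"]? "localhost"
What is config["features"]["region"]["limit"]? "/var/log"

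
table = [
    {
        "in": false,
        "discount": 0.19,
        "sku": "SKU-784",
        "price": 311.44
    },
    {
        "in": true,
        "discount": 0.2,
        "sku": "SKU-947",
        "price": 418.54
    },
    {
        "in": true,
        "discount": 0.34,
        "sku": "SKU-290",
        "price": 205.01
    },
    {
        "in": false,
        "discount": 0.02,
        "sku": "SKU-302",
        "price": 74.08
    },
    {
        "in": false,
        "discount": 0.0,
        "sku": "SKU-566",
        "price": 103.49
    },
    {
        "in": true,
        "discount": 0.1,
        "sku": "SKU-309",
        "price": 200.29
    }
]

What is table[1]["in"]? True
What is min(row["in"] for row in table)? False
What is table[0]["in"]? False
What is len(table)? 6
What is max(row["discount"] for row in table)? 0.34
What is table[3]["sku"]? "SKU-302"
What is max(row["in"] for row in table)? True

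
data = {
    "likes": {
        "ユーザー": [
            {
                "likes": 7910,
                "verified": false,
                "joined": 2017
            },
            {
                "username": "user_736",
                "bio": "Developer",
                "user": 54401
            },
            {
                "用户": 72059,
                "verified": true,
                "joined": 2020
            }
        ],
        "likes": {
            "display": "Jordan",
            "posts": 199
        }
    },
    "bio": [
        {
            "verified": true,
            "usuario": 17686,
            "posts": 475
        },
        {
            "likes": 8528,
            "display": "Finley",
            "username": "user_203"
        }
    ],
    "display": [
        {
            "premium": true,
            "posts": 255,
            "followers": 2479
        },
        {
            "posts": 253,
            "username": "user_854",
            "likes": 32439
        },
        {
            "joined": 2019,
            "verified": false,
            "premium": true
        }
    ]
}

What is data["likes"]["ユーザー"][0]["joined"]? 2017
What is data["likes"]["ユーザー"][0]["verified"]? False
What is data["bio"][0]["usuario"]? 17686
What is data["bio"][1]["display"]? "Finley"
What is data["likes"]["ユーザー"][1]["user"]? 54401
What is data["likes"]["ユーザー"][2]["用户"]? 72059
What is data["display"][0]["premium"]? True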